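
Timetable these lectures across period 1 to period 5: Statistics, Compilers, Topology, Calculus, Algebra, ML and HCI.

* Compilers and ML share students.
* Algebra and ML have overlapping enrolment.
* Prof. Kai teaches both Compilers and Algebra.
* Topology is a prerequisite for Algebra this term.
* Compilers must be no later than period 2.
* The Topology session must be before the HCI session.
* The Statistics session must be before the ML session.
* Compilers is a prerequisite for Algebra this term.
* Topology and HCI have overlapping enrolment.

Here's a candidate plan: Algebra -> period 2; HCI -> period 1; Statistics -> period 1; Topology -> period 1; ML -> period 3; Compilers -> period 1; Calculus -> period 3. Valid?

No. Topology and HCI have overlapping enrolment is not satisfied.

Compilers and ML share students — holds.
The Statistics session must be before the ML session — holds.
Topology and HCI have overlapping enrolment — violated.
Compilers must be no later than period 2 — holds.
Prof. Kai teaches both Compilers and Algebra — holds.
Topology is a prerequisite for Algebra this term — holds.
Compilers is a prerequisite for Algebra this term — holds.
The Topology session must be before the HCI session — violated.
Algebra and ML have overlapping enrolment — holds.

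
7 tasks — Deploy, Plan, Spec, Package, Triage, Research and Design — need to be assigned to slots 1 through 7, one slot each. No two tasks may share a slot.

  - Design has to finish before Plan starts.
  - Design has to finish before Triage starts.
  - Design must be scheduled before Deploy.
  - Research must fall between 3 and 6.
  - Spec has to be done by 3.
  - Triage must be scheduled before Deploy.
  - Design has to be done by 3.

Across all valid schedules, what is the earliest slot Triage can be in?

2

Precedence pushes Triage to at least 2; downstream work caps Triage at 6.
Triage at 2 is achievable: Deploy=5, Package=7, Design=1, Triage=2, Research=4, Spec=3, Plan=6.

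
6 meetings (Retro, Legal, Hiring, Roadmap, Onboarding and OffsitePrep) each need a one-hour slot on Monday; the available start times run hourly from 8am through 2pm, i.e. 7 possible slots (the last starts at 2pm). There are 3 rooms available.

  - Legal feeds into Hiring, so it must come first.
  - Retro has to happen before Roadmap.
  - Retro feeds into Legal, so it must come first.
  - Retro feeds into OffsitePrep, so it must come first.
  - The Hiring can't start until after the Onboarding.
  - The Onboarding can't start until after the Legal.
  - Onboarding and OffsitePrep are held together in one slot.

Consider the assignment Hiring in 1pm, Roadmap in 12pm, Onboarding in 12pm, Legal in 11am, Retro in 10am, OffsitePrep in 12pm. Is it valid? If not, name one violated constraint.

Valid

Retro feeds into OffsitePrep, so it must come first — holds.
The Hiring can't start until after the Onboarding — holds.
Retro has to happen before Roadmap — holds.
There are 3 rooms available — holds.
Retro feeds into Legal, so it must come first — holds.
The Onboarding can't start until after the Legal — holds.
Onboarding and OffsitePrep are held together in one slot — holds.
Legal feeds into Hiring, so it must come first — holds.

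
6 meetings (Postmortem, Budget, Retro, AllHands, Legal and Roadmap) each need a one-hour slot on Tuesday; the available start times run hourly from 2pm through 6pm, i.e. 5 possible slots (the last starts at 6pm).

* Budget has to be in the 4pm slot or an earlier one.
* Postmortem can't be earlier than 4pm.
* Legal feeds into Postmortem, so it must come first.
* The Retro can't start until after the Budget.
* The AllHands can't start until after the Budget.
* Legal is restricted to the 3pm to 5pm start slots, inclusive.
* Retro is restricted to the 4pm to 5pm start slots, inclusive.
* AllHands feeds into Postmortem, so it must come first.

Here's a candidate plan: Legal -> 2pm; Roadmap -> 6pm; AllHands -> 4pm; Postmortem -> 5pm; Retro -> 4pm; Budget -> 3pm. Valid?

Invalid. Legal is restricted to the 3pm to 5pm start slots, inclusive.

Postmortem can't be earlier than 4pm — holds.
The Retro can't start until after the Budget — holds.
AllHands feeds into Postmortem, so it must come first — holds.
Legal feeds into Postmortem, so it must come first — holds.
Retro is restricted to the 4pm to 5pm start slots, inclusive — holds.
The AllHands can't start until after the Budget — holds.
Legal is restricted to the 3pm to 5pm start slots, inclusive — violated.
Budget has to be in the 4pm slot or an earlier one — holds.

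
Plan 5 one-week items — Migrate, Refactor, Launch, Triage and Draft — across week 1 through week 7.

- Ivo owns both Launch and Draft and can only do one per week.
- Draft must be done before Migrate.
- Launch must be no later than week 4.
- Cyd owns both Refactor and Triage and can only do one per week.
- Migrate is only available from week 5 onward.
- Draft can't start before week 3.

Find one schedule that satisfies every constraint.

Draft=week 3; Migrate=week 5; Triage=week 2; Refactor=week 1; Launch=week 1

Checking: Draft(week 3) before Migrate(week 5); Refactor(week 1) != Triage(week 2); Launch(week 1) != Draft(week 3); Migrate=week 5 in [week 5,week 7]; Launch=week 1 in [week 1,week 4]; Draft=week 3 in [week 3,week 7].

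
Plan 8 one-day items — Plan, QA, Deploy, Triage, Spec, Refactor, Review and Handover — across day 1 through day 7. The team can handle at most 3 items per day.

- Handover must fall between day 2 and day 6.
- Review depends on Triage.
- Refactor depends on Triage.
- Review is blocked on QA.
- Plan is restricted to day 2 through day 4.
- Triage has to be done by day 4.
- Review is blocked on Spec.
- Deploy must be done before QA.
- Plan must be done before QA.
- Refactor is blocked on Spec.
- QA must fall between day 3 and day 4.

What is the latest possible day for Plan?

Plan is available from day 2; Plan's own window allows nothing later than day 4; downstream work caps Plan at day 3.
Plan at day 3 is achievable: QA=day 4; Plan=day 3; Spec=day 1; Deploy=day 1; Refactor=day 2; Triage=day 1; Handover=day 2; Review=day 5.

day 3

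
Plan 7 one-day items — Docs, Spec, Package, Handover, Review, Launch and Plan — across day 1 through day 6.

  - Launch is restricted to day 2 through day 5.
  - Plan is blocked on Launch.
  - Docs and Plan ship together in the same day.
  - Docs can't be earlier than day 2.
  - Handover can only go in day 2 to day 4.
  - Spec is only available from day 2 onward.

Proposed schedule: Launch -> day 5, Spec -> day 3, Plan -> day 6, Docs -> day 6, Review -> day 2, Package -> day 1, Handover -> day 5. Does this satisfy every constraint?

Handover can only go in day 2 to day 4 — violated.
Docs can't be earlier than day 2 — holds.
Plan is blocked on Launch — holds.
Launch is restricted to day 2 through day 5 — holds.
Docs and Plan ship together in the same day — holds.
Spec is only available from day 2 onward — holds.

No. Handover can only go in day 2 to day 4 is not satisfied.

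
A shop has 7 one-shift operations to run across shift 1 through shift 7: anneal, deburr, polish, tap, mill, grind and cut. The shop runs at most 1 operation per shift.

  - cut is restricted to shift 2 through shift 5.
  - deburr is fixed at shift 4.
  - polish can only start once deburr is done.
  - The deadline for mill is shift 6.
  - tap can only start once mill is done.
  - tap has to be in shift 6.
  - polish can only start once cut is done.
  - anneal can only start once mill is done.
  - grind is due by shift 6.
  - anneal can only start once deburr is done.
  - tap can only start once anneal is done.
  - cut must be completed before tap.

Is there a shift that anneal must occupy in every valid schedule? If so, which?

deburr is fixed at shift 4 and must come before anneal, so anneal is at least shift 5.
tap is fixed at shift 6 and must come after anneal, so anneal is at most shift 5.
So anneal must be shift 5.

shift 5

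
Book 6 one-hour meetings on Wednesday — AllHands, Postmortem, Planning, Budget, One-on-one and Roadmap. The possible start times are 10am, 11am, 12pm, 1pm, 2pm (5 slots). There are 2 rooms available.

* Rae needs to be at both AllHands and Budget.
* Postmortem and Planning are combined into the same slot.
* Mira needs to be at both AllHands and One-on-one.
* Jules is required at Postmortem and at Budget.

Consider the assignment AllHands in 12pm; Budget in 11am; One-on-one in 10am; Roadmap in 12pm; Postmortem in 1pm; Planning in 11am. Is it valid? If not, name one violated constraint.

No. Postmortem and Planning are combined into the same slot is not satisfied.

Postmortem and Planning are combined into the same slot — violated.
Rae needs to be at both AllHands and Budget — holds.
There are 2 rooms available — holds.
Mira needs to be at both AllHands and One-on-one — holds.
Jules is required at Postmortem and at Budget — holds.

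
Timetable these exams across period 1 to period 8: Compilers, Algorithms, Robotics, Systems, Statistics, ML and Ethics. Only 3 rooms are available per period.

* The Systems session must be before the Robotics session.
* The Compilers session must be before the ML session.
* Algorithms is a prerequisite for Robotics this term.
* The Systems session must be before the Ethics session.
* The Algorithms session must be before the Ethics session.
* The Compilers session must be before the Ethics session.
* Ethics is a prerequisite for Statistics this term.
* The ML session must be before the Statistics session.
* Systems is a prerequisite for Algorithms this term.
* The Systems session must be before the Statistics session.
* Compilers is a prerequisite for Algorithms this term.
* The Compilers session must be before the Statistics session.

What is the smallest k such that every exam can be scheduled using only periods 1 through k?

The precedence chain requires at least 4 distinct periods.
With at most 3 per period and 7 exams, at least 3 periods are needed.
4 works (last occupied period: period 4): for example ML in period 2, Systems in period 1, Compilers in period 1, Algorithms in period 2, Ethics in period 3, Robotics in period 3, Statistics in period 4.

4 periods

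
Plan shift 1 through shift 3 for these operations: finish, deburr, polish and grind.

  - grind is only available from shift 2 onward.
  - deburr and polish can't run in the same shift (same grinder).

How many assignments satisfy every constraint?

Splitting on finish: it can be shift 1 (12), shift 2 (12), shift 3 (12). Listing each branch's schedules as (deburr, polish, grind) by shift number:
finish=shift 1: (1,2,2) (1,2,3) (1,3,2) (1,3,3) (2,1,2) (2,1,3) (2,3,2) (2,3,3) (3,1,2) (3,1,3) (3,2,2) (3,2,3) — 12.
finish=shift 2: (1,2,2) (1,2,3) (1,3,2) (1,3,3) (2,1,2) (2,1,3) (2,3,2) (2,3,3) (3,1,2) (3,1,3) (3,2,2) (3,2,3) — 12.
finish=shift 3: (1,2,2) (1,2,3) (1,3,2) (1,3,3) (2,1,2) (2,1,3) (2,3,2) (2,3,3) (3,1,2) (3,1,3) (3,2,2) (3,2,3) — 12.
Summing: 12 + 12 + 12 = 36.

36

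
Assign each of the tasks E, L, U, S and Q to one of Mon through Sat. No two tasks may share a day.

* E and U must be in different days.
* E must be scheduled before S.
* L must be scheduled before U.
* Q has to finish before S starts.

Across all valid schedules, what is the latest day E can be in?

Fri

Downstream work caps E at Fri.
E at Fri is achievable: L=Mon; E=Fri; U=Tue; Q=Wed; S=Sat.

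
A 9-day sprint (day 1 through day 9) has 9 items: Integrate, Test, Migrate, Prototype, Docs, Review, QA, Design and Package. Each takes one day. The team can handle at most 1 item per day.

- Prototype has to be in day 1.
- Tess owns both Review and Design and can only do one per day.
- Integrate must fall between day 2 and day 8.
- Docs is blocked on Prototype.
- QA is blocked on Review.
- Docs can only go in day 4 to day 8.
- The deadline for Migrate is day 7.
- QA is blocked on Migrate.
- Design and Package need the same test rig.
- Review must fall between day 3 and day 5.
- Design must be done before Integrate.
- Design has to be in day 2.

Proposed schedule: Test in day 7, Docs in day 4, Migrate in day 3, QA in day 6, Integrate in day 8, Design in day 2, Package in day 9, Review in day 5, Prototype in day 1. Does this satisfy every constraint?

Tess owns both Review and Design and can only do one per day — holds.
Design has to be in day 2 — holds.
Docs can only go in day 4 to day 8 — holds.
Prototype has to be in day 1 — holds.
Docs is blocked on Prototype — holds.
Integrate must fall between day 2 and day 8 — holds.
Review must fall between day 3 and day 5 — holds.
Design and Package need the same test rig — holds.
Design must be done before Integrate — holds.
QA is blocked on Migrate — holds.
The team can handle at most 1 item per day — holds.
The deadline for Migrate is day 7 — holds.
QA is blocked on Review — holds.

Yes, all constraints hold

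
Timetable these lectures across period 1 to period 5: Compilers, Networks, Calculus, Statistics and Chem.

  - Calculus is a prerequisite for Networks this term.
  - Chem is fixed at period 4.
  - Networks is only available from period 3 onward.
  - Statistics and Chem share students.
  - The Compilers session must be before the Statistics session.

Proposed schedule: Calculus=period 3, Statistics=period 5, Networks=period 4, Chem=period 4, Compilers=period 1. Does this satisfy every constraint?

Yes

The Compilers session must be before the Statistics session — holds.
Calculus is a prerequisite for Networks this term — holds.
Statistics and Chem share students — holds.
Networks is only available from period 3 onward — holds.
Chem is fixed at period 4 — holds.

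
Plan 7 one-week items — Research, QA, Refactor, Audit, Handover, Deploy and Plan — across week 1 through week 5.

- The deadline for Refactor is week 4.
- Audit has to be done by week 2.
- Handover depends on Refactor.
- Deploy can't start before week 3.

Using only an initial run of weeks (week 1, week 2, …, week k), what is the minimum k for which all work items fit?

3 weeks

The precedence chain requires at least 2 distinct weeks.
Deploy can't be placed before week 3, so the schedule must run through at least week 3.
3 works (last occupied week: week 3): for example QA=week 1, Plan=week 1, Deploy=week 3, Audit=week 1, Research=week 1, Handover=week 2, Refactor=week 1.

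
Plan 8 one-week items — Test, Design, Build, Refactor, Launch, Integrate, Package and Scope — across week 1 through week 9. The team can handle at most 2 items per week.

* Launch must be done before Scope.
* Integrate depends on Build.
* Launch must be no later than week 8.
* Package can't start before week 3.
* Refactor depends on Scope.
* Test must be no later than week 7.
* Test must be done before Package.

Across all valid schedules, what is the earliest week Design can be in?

week 1

Design at week 1 is achievable: Package -> week 3, Integrate -> week 4, Design -> week 1, Test -> week 1, Launch -> week 2, Build -> week 2, Refactor -> week 4, Scope -> week 3.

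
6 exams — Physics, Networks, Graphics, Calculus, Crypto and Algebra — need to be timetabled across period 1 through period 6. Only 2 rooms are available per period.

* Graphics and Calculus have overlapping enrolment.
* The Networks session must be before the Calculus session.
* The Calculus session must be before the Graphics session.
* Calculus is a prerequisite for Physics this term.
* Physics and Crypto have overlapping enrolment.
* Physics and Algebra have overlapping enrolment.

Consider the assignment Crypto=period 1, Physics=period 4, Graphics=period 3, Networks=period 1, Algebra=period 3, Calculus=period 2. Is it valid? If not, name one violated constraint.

Calculus is a prerequisite for Physics this term — holds.
Graphics and Calculus have overlapping enrolment — holds.
The Calculus session must be before the Graphics session — holds.
The Networks session must be before the Calculus session — holds.
Only 2 rooms are available per period — holds.
Physics and Crypto have overlapping enrolment — holds.
Physics and Algebra have overlapping enrolment — holds.

Yes, all constraints hold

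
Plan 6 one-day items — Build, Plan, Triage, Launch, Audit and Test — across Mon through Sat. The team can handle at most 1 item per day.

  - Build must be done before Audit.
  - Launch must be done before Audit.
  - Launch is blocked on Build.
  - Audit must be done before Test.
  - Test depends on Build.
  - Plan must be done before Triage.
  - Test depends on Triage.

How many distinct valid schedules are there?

10

Splitting on Build: it can be Mon (6), Tue (3), Wed (1). Listing each branch's schedules as (Plan, Triage, Launch, Audit, Test):
Build=Mon: (Tue,Wed,Thu,Fri,Sat) (Tue,Thu,Wed,Fri,Sat) (Tue,Fri,Wed,Thu,Sat) (Wed,Thu,Tue,Fri,Sat) (Wed,Fri,Tue,Thu,Sat) (Thu,Fri,Tue,Wed,Sat) — 6.
Build=Tue: (Mon,Wed,Thu,Fri,Sat) (Mon,Thu,Wed,Fri,Sat) (Mon,Fri,Wed,Thu,Sat) — 3.
Build=Wed: (Mon,Tue,Thu,Fri,Sat) — 1.
Summing: 6 + 3 + 1 = 10.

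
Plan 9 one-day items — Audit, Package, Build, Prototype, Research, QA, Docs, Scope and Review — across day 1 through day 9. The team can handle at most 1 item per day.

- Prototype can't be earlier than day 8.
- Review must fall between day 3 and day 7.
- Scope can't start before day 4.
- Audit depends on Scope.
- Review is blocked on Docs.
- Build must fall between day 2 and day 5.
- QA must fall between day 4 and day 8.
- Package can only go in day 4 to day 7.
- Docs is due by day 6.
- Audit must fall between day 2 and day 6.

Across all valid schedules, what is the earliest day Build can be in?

Build is available from day 2; Build's own window allows nothing later than day 5.
Build at day 2 is achievable: Build=day 2; QA=day 7; Scope=day 5; Research=day 9; Review=day 3; Prototype=day 8; Audit=day 6; Docs=day 1; Package=day 4.

day 2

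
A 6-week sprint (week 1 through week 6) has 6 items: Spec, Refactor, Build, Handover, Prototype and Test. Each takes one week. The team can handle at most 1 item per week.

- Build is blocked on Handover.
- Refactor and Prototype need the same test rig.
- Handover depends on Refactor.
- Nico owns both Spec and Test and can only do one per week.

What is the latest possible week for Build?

Precedence pushes Build to at least week 3.
Build at week 6 is achievable: Test in week 5, Build in week 6, Handover in week 2, Refactor in week 1, Spec in week 3, Prototype in week 4.

week 6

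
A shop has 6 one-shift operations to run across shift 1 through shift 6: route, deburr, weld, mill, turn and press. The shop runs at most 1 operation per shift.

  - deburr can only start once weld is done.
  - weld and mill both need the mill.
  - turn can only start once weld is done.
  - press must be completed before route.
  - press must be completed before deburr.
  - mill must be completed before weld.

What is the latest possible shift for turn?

shift 6

Precedence pushes turn to at least shift 3.
turn at shift 6 is achievable: weld=shift 2; press=shift 3; deburr=shift 4; route=shift 5; mill=shift 1; turn=shift 6.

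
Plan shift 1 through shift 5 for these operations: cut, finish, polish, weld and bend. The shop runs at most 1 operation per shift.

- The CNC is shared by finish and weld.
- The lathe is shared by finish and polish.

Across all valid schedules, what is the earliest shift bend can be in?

shift 1

bend at shift 1 is achievable: finish in shift 3, weld in shift 5, cut in shift 2, polish in shift 4, bend in shift 1.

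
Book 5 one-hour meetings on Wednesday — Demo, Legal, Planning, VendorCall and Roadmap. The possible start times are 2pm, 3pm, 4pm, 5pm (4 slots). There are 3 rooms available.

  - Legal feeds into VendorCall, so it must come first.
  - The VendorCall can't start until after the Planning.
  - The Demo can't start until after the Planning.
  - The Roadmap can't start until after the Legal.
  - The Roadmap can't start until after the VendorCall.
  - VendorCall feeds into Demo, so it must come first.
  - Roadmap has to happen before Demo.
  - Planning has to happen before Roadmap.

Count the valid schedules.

Enumerating: VendorCall=3pm; Legal=2pm; Planning=2pm; Demo=5pm; Roadmap=4pm.

1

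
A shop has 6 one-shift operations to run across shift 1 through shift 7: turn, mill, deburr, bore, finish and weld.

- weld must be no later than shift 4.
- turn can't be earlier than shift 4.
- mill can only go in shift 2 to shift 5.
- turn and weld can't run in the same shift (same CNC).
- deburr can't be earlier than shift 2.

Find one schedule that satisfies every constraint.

weld -> shift 1, finish -> shift 1, mill -> shift 2, turn -> shift 4, bore -> shift 1, deburr -> shift 2

Checking: turn(shift 4) != weld(shift 1); turn=shift 4 in [shift 4,shift 7]; mill=shift 2 in [shift 2,shift 5]; deburr=shift 2 in [shift 2,shift 7]; weld=shift 1 in [shift 1,shift 4].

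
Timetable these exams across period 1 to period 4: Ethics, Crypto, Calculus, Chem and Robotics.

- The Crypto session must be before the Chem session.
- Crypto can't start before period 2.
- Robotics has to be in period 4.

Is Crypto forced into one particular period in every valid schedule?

Crypto can be period 2 (e.g. Robotics in period 4; Calculus in period 1; Chem in period 3; Crypto in period 2; Ethics in period 1) or period 3 (e.g. Calculus in period 1; Robotics in period 4; Crypto in period 3; Chem in period 4; Ethics in period 1).

No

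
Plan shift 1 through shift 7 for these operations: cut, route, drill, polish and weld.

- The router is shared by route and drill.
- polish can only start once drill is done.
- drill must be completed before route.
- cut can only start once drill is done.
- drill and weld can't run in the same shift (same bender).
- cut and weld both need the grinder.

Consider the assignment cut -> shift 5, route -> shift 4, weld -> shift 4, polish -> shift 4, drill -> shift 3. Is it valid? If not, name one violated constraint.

polish can only start once drill is done — holds.
cut can only start once drill is done — holds.
The router is shared by route and drill — holds.
cut and weld both need the grinder — holds.
drill must be completed before route — holds.
drill and weld can't run in the same shift (same bender) — holds.

Yes, all constraints hold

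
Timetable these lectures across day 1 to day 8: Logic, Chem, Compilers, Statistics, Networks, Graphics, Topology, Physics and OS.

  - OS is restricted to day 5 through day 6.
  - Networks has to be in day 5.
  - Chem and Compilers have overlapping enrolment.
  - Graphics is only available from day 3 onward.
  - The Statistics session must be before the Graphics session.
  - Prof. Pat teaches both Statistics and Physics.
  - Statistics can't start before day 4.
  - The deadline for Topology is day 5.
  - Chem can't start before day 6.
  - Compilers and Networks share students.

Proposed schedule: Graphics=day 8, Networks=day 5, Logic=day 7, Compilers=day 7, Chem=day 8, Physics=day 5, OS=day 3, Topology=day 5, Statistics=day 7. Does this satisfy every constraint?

Invalid. OS is restricted to day 5 through day 6.

Graphics is only available from day 3 onward — holds.
The deadline for Topology is day 5 — holds.
OS is restricted to day 5 through day 6 — violated.
Prof. Pat teaches both Statistics and Physics — holds.
Networks has to be in day 5 — holds.
Chem and Compilers have overlapping enrolment — holds.
The Statistics session must be before the Graphics session — holds.
Compilers and Networks share students — holds.
Chem can't start before day 6 — holds.
Statistics can't start before day 4 — holds.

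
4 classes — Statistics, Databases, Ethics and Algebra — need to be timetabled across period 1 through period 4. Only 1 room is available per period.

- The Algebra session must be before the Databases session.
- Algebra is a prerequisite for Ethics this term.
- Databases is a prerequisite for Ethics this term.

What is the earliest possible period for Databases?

period 2

Precedence pushes Databases to at least period 2; downstream work caps Databases at period 3.
Databases at period 2 is achievable: Databases -> period 2; Ethics -> period 3; Algebra -> period 1; Statistics -> period 4.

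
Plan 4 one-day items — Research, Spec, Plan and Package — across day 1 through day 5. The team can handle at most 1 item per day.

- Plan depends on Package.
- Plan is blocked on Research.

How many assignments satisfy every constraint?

40

Splitting on Research: it can be day 1 (12), day 2 (12), day 3 (10), day 4 (6). Listing each branch's schedules as (Spec, Plan, Package) by day number:
Research=day 1: (2,4,3) (2,5,3) (2,5,4) (3,4,2) (3,5,2) (3,5,4) (4,3,2) (4,5,2) (4,5,3) (5,3,2) (5,4,2) (5,4,3) — 12.
Research=day 2: (1,4,3) (1,5,3) (1,5,4) (3,4,1) (3,5,1) (3,5,4) (4,3,1) (4,5,1) (4,5,3) (5,3,1) (5,4,1) (5,4,3) — 12.
Research=day 3: (1,4,2) (1,5,2) (1,5,4) (2,4,1) (2,5,1) (2,5,4) (4,5,1) (4,5,2) (5,4,1) (5,4,2) — 10.
Research=day 4: (1,5,2) (1,5,3) (2,5,1) (2,5,3) (3,5,1) (3,5,2) — 6.
Summing: 12 + 12 + 10 + 6 = 40.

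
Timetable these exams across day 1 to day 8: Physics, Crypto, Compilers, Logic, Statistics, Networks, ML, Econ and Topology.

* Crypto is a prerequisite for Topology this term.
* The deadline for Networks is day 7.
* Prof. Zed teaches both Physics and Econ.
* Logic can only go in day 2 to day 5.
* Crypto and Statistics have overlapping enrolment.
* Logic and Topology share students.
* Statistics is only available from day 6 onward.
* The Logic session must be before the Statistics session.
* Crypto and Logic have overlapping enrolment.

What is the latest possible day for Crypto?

day 7

Downstream work caps Crypto at day 7.
Crypto at day 7 is achievable: ML -> day 1; Networks -> day 1; Statistics -> day 6; Logic -> day 2; Compilers -> day 1; Topology -> day 8; Crypto -> day 7; Physics -> day 1; Econ -> day 2.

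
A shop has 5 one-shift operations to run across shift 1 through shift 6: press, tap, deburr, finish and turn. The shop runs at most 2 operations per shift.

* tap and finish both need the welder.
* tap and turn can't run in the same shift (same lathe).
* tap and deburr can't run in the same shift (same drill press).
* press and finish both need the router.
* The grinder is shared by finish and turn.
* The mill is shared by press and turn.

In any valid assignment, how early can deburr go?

deburr at shift 1 is achievable: deburr=shift 1; press=shift 1; finish=shift 3; tap=shift 2; turn=shift 4.

shift 1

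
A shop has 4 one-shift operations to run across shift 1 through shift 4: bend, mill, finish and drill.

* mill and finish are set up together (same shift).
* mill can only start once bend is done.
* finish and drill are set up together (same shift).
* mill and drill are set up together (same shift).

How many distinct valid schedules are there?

6

Splitting on bend: it can be shift 1 (3), shift 2 (2), shift 3 (1). Listing each branch's schedules as (mill, finish, drill) by shift number:
bend=shift 1: (2,2,2) (3,3,3) (4,4,4) — 3.
bend=shift 2: (3,3,3) (4,4,4) — 2.
bend=shift 3: (4,4,4) — 1.
Summing: 3 + 2 + 1 = 6.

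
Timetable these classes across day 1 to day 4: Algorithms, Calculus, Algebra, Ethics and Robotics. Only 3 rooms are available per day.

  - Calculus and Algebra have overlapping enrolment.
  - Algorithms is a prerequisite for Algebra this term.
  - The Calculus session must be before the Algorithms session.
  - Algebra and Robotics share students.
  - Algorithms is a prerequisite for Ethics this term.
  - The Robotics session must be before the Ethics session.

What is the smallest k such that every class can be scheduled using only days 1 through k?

The precedence chain requires at least 3 distinct days.
With at most 3 per day and 5 classes, at least 2 days are needed.
3 works (last occupied day: day 3): for example Algorithms in day 2, Robotics in day 1, Algebra in day 3, Ethics in day 3, Calculus in day 1.

3 days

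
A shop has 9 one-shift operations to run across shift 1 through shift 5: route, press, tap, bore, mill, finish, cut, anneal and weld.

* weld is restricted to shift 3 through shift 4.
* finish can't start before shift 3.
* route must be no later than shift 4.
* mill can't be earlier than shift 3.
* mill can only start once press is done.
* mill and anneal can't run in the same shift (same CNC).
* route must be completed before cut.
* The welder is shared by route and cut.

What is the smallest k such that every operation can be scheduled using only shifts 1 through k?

The precedence chain requires at least 2 distinct shifts.
mill can't be placed before shift 3, so the schedule must run through at least shift 3.
3 works (last occupied shift: shift 3): for example anneal=shift 1; route=shift 1; press=shift 1; bore=shift 1; tap=shift 1; weld=shift 3; finish=shift 3; mill=shift 3; cut=shift 2.

3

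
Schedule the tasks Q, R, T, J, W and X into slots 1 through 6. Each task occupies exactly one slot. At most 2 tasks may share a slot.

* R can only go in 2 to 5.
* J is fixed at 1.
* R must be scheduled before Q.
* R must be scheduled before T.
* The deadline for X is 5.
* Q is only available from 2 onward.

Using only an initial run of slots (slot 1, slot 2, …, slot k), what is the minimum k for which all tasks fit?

The precedence chain requires at least 2 distinct slots.
With at most 2 per slot and 6 tasks, at least 3 slots are needed.
Propagating the time windows through the other constraints, Q can't land before 3, so the schedule must run through at least slot 3.
3 works (last occupied slot: 3): for example T=3, R=2, Q=3, X=2, J=1, W=1.

3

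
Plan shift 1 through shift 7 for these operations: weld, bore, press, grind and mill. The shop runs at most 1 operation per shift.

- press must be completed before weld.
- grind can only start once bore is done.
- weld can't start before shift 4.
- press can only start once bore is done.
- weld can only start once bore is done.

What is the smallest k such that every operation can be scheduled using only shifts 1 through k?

5 shifts

The precedence chain requires at least 3 distinct shifts.
With at most 1 per shift and 5 operations, at least 5 shifts are needed.
weld can't be placed before shift 4, so the schedule must run through at least shift 4.
5 works (last occupied shift: shift 5): for example weld=shift 4, bore=shift 1, grind=shift 3, press=shift 2, mill=shift 5.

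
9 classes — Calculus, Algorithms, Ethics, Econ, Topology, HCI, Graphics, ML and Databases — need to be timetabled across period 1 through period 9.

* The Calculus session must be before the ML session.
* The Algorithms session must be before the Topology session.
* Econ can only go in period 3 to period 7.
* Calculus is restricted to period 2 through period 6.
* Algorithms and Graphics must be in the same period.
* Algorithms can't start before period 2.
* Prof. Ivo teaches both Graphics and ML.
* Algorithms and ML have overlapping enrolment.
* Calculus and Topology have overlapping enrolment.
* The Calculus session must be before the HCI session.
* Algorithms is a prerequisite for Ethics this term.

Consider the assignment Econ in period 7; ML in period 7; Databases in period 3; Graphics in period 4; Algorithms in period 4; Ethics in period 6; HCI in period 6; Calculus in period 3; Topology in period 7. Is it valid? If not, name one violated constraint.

Yes, all constraints hold

Econ can only go in period 3 to period 7 — holds.
The Calculus session must be before the HCI session — holds.
The Calculus session must be before the ML session — holds.
Algorithms is a prerequisite for Ethics this term — holds.
Algorithms and ML have overlapping enrolment — holds.
Calculus is restricted to period 2 through period 6 — holds.
Prof. Ivo teaches both Graphics and ML — holds.
Calculus and Topology have overlapping enrolment — holds.
Algorithms and Graphics must be in the same period — holds.
The Algorithms session must be before the Topology session — holds.
Algorithms can't start before period 2 — holds.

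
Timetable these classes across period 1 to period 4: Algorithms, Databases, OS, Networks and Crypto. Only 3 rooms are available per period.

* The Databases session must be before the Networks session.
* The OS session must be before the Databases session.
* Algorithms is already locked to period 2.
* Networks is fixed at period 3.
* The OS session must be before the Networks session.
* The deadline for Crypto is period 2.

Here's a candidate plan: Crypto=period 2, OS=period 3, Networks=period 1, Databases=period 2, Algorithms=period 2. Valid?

The Databases session must be before the Networks session — violated.
The OS session must be before the Databases session — violated.
Networks is fixed at period 3 — violated.
The OS session must be before the Networks session — violated.
The deadline for Crypto is period 2 — holds.
Algorithms is already locked to period 2 — holds.
Only 3 rooms are available per period — holds.

Invalid. The OS session must be before the Networks session.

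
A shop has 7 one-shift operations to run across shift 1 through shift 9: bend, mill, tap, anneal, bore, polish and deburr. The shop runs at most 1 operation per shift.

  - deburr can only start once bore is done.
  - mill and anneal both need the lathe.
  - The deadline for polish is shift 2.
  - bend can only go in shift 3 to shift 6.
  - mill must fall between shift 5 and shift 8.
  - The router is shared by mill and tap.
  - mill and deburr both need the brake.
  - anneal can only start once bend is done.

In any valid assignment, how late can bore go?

shift 8

Downstream work caps bore at shift 8.
bore at shift 8 is achievable: deburr=shift 9, polish=shift 1, anneal=shift 4, bore=shift 8, tap=shift 2, bend=shift 3, mill=shift 5.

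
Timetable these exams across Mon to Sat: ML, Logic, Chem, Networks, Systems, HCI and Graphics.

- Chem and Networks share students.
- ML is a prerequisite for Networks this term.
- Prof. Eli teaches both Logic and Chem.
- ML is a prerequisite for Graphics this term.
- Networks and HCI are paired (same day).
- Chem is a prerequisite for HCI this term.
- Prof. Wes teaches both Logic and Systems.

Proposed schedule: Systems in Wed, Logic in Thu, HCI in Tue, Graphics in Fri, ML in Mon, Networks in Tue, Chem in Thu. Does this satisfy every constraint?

Chem is a prerequisite for HCI this term — violated.
Prof. Wes teaches both Logic and Systems — holds.
Chem and Networks share students — holds.
ML is a prerequisite for Graphics this term — holds.
Prof. Eli teaches both Logic and Chem — violated.
Networks and HCI are paired (same day) — holds.
ML is a prerequisite for Networks this term — holds.

Invalid. Prof. Eli teaches both Logic and Chem.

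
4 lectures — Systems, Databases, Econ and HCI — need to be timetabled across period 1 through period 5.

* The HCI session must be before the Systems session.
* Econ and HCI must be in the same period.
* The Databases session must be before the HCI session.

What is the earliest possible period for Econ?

period 2

Econ must be in the same period as HCI, which can't be before period 2, so Econ is at least period 2; Econ must be in the same period as HCI, which can't be after period 4, so Econ is at most period 4.
Econ at period 2 is achievable: Databases=period 1, Systems=period 3, Econ=period 2, HCI=period 2.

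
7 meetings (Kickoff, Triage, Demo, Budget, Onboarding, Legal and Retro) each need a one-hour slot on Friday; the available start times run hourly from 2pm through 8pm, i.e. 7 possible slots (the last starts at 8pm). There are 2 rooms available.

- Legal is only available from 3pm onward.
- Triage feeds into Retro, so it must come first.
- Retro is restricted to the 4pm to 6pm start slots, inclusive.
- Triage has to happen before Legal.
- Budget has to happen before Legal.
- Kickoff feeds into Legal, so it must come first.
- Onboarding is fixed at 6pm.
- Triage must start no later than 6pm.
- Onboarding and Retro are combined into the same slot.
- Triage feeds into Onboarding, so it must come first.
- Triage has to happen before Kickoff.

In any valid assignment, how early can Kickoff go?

3pm

Precedence pushes Kickoff to at least 3pm; downstream work caps Kickoff at 7pm.
Kickoff at 3pm is achievable: Triage in 2pm, Legal in 4pm, Budget in 2pm, Onboarding in 6pm, Retro in 6pm, Demo in 3pm, Kickoff in 3pm.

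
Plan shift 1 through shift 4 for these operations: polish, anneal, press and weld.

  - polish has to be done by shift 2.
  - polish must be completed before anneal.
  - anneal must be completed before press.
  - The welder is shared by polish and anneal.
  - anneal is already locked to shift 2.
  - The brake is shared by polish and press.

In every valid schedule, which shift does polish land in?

shift 1

polish's window is shift 1–shift 2.
anneal is fixed at shift 2, and polish can't share a shift with anneal.
So polish must be shift 1.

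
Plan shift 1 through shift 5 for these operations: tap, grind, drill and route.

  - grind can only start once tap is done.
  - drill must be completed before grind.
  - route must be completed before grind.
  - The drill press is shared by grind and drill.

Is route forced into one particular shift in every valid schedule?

No

route can be shift 1 (e.g. drill=shift 1; grind=shift 2; route=shift 1; tap=shift 1) or shift 2 (e.g. grind in shift 3, tap in shift 1, drill in shift 1, route in shift 2).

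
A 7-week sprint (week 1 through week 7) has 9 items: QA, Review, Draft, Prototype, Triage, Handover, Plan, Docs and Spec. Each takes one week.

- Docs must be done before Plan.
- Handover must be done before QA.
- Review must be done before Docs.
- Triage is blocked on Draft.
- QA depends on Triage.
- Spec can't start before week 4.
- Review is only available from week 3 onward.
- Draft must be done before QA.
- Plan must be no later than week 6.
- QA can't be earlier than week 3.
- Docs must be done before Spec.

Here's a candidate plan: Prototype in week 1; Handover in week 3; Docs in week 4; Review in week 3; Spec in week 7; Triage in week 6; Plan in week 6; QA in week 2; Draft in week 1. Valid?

No. QA depends on Triage is not satisfied.

Draft must be done before QA — holds.
Docs must be done before Plan — holds.
Spec can't start before week 4 — holds.
Docs must be done before Spec — holds.
Plan must be no later than week 6 — holds.
Review is only available from week 3 onward — holds.
QA can't be earlier than week 3 — violated.
Review must be done before Docs — holds.
Triage is blocked on Draft — holds.
QA depends on Triage — violated.
Handover must be done before QA — violated.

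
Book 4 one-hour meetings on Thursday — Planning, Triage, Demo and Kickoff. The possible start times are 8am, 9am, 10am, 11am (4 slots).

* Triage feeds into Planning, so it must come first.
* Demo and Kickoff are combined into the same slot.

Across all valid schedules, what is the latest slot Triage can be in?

Downstream work caps Triage at 10am.
Triage at 10am is achievable: Triage -> 10am, Demo -> 8am, Planning -> 11am, Kickoff -> 8am.

10am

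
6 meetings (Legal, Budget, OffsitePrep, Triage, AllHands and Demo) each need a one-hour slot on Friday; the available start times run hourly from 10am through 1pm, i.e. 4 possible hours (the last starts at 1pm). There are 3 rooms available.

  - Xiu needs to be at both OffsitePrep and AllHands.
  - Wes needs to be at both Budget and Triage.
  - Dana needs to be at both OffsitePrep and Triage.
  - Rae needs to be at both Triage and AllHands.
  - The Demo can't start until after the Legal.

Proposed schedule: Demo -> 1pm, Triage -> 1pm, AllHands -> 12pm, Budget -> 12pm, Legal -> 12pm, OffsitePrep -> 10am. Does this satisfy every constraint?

Yes, all constraints hold

Dana needs to be at both OffsitePrep and Triage — holds.
Xiu needs to be at both OffsitePrep and AllHands — holds.
The Demo can't start until after the Legal — holds.
There are 3 rooms available — holds.
Rae needs to be at both Triage and AllHands — holds.
Wes needs to be at both Budget and Triage — holds.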